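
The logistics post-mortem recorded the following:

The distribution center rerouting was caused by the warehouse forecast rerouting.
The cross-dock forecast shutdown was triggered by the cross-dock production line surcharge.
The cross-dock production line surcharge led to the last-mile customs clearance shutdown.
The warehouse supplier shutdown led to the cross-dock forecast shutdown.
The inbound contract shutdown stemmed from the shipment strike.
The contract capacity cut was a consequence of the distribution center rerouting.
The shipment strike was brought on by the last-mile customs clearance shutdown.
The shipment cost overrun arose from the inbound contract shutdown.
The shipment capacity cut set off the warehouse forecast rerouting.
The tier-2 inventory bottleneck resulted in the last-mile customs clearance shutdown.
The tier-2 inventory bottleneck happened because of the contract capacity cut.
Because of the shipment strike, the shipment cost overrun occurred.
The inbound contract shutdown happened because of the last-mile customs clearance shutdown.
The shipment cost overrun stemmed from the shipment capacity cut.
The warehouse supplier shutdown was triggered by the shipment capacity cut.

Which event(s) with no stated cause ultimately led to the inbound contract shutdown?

Tracing upstream from the inbound contract shutdown: the inbound contract shutdown ← the last-mile customs clearance shutdown ← the tier-2 inventory bottleneck ← the contract capacity cut ← the distribution center rerouting ← the warehouse forecast rerouting ← the shipment capacity cut.
A separate upstream branch: the inbound contract shutdown ← the last-mile customs clearance shutdown ← the cross-dock production line surcharge.
Each of those chain origins has no stated cause.

the cross-dock production line surcharge, the shipment capacity cut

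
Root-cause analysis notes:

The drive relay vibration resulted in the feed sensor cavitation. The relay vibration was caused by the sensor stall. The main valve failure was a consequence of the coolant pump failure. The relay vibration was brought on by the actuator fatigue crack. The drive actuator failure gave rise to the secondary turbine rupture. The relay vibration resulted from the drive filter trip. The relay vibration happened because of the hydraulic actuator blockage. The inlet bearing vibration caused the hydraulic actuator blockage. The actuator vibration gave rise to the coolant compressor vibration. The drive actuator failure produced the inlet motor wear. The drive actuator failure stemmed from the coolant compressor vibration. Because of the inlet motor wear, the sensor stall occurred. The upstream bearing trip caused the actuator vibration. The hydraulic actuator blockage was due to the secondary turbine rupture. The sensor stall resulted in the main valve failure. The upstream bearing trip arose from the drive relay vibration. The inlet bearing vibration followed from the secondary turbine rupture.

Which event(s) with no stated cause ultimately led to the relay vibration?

the actuator fatigue crack, the drive filter trip, the drive relay vibration

Tracing upstream from the relay vibration: the relay vibration ← the sensor stall ← the inlet motor wear ← the drive actuator failure ← the coolant compressor vibration ← the actuator vibration ← the upstream bearing trip ← the drive relay vibration.
A separate upstream branch: the relay vibration ← the actuator fatigue crack.
A separate upstream branch: the relay vibration ← the drive filter trip.
Each of those chain origins has no stated cause.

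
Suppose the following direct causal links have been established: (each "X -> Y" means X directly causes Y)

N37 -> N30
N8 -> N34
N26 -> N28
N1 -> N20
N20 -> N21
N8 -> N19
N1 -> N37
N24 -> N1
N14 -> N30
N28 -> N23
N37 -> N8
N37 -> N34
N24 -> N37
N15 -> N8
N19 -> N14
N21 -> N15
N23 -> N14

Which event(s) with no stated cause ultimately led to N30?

N24, N26

Tracing upstream from N30: N30 ← N14 ← N23 ← N28 ← N26.
A separate upstream branch: N30 ← N37 ← N24.
Each of those chain origins has no stated cause.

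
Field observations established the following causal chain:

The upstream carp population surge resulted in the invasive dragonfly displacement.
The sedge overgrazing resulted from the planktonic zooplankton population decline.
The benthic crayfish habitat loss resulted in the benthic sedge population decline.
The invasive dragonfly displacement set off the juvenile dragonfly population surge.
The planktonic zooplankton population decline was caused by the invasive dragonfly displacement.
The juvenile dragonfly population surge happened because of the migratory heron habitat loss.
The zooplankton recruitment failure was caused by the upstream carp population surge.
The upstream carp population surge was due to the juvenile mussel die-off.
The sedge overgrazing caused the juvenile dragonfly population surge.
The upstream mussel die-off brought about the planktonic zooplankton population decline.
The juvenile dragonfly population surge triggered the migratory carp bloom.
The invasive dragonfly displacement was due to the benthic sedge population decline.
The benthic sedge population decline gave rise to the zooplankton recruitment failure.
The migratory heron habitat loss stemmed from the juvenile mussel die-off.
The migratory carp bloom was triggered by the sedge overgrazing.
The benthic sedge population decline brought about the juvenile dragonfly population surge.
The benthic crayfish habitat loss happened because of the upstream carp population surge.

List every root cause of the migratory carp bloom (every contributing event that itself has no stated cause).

Tracing upstream from the migratory carp bloom: the migratory carp bloom ← the juvenile dragonfly population surge ← the migratory heron habitat loss ← the juvenile mussel die-off.
A separate upstream branch: the migratory carp bloom ← the sedge overgrazing ← the planktonic zooplankton population decline ← the upstream mussel die-off.
Each of those chain origins has no stated cause.

the juvenile mussel die-off, the upstream mussel die-off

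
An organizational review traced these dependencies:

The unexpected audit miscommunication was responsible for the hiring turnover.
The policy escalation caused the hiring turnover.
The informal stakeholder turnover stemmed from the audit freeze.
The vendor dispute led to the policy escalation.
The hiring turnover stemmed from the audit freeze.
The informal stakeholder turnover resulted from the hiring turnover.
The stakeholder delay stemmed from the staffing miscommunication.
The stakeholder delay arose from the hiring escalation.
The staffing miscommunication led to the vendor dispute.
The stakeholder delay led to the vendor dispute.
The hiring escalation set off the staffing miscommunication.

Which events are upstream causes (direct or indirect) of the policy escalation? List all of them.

Immediate cause of the policy escalation: the vendor dispute.
Further upstream: the hiring escalation, the staffing miscommunication, the stakeholder delay.

the hiring escalation, the staffing miscommunication, the stakeholder delay, the vendor dispute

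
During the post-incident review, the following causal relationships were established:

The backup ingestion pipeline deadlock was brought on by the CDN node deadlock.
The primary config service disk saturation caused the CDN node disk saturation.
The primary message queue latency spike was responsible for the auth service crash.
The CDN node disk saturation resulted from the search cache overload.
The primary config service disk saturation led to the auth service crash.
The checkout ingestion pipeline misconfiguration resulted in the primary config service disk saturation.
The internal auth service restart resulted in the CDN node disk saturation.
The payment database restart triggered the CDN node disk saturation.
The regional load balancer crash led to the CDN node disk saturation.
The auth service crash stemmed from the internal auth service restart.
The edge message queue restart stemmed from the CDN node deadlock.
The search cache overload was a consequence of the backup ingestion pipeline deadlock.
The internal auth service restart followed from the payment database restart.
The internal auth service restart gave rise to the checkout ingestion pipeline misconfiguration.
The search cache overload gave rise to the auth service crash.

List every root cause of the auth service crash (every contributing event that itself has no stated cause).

Tracing upstream from the auth service crash: the auth service crash ← the search cache overload ← the backup ingestion pipeline deadlock ← the CDN node deadlock.
A separate upstream branch: the auth service crash ← the internal auth service restart ← the payment database restart.
A separate upstream branch: the auth service crash ← the primary message queue latency spike.
Each of those chain origins has no stated cause.

the CDN node deadlock, the payment database restart, the primary message queue latency spike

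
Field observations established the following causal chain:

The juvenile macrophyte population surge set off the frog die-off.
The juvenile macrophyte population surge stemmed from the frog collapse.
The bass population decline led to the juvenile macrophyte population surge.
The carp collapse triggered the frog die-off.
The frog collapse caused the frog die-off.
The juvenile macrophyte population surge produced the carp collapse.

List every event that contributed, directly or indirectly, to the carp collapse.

Immediate cause of the carp collapse: the juvenile macrophyte population surge.
Further upstream: the frog collapse, the bass population decline.

the bass population decline, the frog collapse, the juvenile macrophyte population surge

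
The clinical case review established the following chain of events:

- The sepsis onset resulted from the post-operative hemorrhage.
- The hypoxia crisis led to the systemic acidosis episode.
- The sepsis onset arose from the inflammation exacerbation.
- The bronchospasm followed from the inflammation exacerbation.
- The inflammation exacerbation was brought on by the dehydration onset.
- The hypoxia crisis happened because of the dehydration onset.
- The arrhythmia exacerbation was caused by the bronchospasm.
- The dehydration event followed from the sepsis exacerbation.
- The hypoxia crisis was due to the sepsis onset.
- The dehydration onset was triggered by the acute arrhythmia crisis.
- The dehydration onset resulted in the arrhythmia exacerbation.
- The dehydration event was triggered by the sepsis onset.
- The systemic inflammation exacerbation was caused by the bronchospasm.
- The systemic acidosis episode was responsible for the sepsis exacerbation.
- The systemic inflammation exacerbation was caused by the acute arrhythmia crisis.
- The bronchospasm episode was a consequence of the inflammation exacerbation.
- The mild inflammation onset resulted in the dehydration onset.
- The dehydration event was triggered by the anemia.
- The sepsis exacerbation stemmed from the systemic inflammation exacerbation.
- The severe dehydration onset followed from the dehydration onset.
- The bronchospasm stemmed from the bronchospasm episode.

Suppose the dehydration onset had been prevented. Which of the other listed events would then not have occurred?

the arrhythmia exacerbation, the bronchospasm, the bronchospasm episode, the inflammation exacerbation, the severe dehydration onset

Downstream of the dehydration onset: the inflammation exacerbation, the severe dehydration onset, the bronchospasm episode, the bronchospasm, the sepsis onset, the hypoxia crisis, the systemic acidosis episode, the systemic inflammation exacerbation, the arrhythmia exacerbation, the sepsis exacerbation, the dehydration event.
Of those, still caused via another path: the sepsis onset, the hypoxia crisis, the systemic acidosis episode, the systemic inflammation exacerbation, the sepsis exacerbation, the dehydration event.
The remainder have no surviving cause.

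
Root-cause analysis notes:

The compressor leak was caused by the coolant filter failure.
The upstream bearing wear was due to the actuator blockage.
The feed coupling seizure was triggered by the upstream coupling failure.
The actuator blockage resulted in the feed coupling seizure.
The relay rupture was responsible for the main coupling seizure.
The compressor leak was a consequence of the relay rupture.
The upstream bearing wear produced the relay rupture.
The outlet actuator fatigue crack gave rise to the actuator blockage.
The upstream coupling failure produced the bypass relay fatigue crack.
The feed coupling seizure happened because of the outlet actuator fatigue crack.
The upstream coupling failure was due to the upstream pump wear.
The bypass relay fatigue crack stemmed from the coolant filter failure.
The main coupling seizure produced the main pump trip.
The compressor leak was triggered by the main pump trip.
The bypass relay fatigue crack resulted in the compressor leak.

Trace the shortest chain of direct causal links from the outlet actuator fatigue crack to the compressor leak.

the outlet actuator fatigue crack → the actuator blockage → the upstream bearing wear → the relay rupture → the compressor leak

the outlet actuator fatigue crack → the actuator blockage
the actuator blockage → the upstream bearing wear
the upstream bearing wear → the relay rupture
the relay rupture → the compressor leak
Length: 4 steps.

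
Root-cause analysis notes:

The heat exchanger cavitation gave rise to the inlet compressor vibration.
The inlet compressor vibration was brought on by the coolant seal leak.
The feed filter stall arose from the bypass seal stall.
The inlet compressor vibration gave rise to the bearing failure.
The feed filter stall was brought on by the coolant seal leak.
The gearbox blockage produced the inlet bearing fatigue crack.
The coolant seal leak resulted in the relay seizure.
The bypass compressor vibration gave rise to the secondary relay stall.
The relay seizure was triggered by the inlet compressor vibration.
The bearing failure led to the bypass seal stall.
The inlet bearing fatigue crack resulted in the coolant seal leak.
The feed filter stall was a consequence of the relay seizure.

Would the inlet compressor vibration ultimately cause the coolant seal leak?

The inlet compressor vibration leads to the bearing failure, the relay seizure, the bypass seal stall, the feed filter stall; the coolant seal leak is not among them.

No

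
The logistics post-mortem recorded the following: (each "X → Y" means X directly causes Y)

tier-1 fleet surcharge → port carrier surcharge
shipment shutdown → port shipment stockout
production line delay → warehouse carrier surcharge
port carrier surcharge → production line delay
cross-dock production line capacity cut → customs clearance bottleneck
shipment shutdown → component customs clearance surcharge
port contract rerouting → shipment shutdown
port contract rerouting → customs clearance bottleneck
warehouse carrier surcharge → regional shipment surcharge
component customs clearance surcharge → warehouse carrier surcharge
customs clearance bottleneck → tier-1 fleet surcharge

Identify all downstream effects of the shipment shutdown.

Direct effects: the component customs clearance surcharge, the port shipment stockout.
2 steps out: the warehouse carrier surcharge.
3 steps out: the regional shipment surcharge.
Not reachable from it: the port contract rerouting, the customs clearance bottleneck, the tier-1 fleet surcharge, the port carrier surcharge, the production line delay, the cross-dock production line capacity cut.

the component customs clearance surcharge, the port shipment stockout, the regional shipment surcharge, the warehouse carrier surcharge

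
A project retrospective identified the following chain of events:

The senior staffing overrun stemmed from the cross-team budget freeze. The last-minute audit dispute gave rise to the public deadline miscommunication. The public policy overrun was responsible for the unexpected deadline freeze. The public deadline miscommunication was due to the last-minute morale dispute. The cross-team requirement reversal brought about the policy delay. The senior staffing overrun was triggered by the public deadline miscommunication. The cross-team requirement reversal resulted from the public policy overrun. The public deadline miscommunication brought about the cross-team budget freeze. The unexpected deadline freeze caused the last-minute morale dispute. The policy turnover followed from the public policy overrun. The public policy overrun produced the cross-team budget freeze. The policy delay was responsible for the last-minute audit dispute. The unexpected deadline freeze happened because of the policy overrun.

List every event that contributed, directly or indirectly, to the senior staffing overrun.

Immediate causes of the senior staffing overrun: the public deadline miscommunication, the cross-team budget freeze.
Further upstream: the public policy overrun, the unexpected deadline freeze, the last-minute morale dispute, the cross-team requirement reversal, the policy delay, the last-minute audit dispute, the policy overrun.

the cross-team budget freeze, the cross-team requirement reversal, the last-minute audit dispute, the last-minute morale dispute, the policy delay, the policy overrun, the public deadline miscommunication, the public policy overrun, the unexpected deadline freeze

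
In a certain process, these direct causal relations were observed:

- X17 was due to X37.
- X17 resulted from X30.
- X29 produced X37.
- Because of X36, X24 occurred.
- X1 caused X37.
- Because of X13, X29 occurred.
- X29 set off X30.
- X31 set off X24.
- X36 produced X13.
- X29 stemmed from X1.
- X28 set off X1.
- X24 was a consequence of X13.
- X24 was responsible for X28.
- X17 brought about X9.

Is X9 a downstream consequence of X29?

Yes

There is a causal chain: X29 → X37 → X17 → X9.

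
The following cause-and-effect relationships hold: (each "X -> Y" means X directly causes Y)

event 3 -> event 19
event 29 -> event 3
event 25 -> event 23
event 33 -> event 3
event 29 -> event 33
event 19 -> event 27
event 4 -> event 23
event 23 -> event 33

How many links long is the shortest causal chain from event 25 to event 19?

Shortest chain: event 25 → event 23 → event 33 → event 3 → event 19.

4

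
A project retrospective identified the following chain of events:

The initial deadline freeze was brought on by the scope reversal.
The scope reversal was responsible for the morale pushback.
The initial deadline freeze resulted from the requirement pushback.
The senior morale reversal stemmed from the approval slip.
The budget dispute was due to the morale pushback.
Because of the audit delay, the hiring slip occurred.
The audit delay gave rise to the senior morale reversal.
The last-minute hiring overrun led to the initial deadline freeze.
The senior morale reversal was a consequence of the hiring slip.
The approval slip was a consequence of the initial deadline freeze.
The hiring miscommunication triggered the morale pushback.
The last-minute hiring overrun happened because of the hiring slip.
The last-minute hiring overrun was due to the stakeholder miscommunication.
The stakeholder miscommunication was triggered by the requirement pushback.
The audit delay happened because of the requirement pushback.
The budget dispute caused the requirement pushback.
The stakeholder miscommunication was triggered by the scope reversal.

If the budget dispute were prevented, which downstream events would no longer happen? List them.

Downstream of the budget dispute: the requirement pushback, the stakeholder miscommunication, the audit delay, the hiring slip, the last-minute hiring overrun, the initial deadline freeze, the approval slip, the senior morale reversal.
Of those, still caused via another path: the stakeholder miscommunication, the last-minute hiring overrun, the initial deadline freeze, the approval slip, the senior morale reversal.
The remainder have no surviving cause.

the audit delay, the hiring slip, the requirement pushback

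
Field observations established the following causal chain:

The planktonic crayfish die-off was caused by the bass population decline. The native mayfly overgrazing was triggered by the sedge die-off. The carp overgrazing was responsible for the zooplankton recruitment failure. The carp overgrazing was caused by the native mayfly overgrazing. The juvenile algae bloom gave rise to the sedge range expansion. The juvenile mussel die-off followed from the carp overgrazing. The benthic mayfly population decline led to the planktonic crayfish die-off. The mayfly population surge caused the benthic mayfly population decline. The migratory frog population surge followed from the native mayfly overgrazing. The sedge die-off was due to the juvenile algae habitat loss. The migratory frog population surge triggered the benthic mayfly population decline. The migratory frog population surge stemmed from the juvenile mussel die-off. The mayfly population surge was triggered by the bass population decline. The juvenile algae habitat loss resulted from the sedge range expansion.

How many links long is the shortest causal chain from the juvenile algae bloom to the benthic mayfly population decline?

Shortest chain: the juvenile algae bloom → the sedge range expansion → the juvenile algae habitat loss → the sedge die-off → the native mayfly overgrazing → the migratory frog population surge → the benthic mayfly population decline.

6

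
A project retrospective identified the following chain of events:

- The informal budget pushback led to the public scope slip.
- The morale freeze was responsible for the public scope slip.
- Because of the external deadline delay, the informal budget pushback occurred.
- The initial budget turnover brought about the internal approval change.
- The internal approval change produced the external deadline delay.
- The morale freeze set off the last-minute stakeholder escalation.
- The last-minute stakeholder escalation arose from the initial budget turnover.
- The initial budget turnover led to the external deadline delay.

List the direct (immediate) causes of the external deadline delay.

the initial budget turnover, the internal approval change → the external deadline delay with nothing further upstream stated.

the initial budget turnover, the internal approval change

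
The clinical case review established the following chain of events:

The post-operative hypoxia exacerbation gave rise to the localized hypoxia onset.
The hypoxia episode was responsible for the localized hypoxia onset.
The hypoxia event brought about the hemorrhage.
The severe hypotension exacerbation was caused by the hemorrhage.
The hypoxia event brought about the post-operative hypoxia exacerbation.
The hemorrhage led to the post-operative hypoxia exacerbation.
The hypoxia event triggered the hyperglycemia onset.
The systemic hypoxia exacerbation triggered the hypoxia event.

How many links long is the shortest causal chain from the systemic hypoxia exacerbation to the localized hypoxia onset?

3

Shortest chain: the systemic hypoxia exacerbation → the hypoxia event → the post-operative hypoxia exacerbation → the localized hypoxia onset.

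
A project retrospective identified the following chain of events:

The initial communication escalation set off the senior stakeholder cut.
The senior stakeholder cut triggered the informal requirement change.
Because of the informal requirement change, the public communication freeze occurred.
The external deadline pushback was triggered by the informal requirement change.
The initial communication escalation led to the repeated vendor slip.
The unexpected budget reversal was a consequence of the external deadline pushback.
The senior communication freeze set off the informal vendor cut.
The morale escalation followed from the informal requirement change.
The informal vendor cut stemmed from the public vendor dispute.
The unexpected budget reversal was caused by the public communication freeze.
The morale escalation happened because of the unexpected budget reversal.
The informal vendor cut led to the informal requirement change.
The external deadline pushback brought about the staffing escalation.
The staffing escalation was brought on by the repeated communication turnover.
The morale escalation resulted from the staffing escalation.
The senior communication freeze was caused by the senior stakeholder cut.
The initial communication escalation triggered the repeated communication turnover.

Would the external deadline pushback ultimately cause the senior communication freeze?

No

The external deadline pushback leads to the unexpected budget reversal, the staffing escalation, the morale escalation; the senior communication freeze is not among them.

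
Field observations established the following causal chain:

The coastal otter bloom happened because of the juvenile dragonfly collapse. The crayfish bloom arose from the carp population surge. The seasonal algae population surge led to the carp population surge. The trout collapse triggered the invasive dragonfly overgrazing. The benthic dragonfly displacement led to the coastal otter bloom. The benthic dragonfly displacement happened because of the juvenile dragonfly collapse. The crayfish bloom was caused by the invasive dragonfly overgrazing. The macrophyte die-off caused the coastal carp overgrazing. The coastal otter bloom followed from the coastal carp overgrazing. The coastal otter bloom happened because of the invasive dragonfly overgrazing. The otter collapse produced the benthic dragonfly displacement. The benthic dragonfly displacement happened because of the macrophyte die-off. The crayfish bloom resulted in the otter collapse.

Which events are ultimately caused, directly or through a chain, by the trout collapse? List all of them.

the benthic dragonfly displacement, the coastal otter bloom, the crayfish bloom, the invasive dragonfly overgrazing, the otter collapse

Direct effects: the invasive dragonfly overgrazing.
2 steps out: the crayfish bloom, the coastal otter bloom.
3 steps out: the otter collapse.
4 steps out: the benthic dragonfly displacement.
Not reachable from it: the seasonal algae population surge, the carp population surge, the juvenile dragonfly collapse, the macrophyte die-off, the coastal carp overgrazing.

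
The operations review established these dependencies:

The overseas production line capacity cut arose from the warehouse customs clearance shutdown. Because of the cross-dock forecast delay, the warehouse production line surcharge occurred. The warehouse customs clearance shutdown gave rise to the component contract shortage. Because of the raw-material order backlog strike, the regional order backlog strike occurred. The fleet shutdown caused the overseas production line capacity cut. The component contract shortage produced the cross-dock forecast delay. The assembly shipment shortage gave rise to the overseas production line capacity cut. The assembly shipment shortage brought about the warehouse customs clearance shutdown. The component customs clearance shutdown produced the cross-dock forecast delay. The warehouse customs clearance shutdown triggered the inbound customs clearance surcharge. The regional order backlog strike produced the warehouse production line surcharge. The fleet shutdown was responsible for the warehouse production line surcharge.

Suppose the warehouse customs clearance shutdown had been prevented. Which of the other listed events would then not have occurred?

Downstream of the warehouse customs clearance shutdown: the inbound customs clearance surcharge, the component contract shortage, the overseas production line capacity cut, the cross-dock forecast delay, the warehouse production line surcharge.
Of those, still caused via another path: the overseas production line capacity cut, the cross-dock forecast delay, the warehouse production line surcharge.
The remainder have no surviving cause.

the component contract shortage, the inbound customs clearance surcharge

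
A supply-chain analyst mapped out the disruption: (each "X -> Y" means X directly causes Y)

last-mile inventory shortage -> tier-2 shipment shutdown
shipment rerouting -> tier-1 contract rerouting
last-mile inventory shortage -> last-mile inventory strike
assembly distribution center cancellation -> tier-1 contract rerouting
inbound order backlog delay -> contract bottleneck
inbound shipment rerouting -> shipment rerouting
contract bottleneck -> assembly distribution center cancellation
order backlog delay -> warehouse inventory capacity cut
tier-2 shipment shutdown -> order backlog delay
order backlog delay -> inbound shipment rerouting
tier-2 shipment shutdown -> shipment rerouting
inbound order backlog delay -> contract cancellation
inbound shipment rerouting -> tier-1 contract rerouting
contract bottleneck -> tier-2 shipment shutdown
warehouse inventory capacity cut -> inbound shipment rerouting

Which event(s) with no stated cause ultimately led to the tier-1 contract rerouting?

the inbound order backlog delay, the last-mile inventory shortage

Tracing upstream from the tier-1 contract rerouting: the tier-1 contract rerouting ← the assembly distribution center cancellation ← the contract bottleneck ← the inbound order backlog delay.
A separate upstream branch: the tier-1 contract rerouting ← the shipment rerouting ← the tier-2 shipment shutdown ← the last-mile inventory shortage.
Each of those chain origins has no stated cause.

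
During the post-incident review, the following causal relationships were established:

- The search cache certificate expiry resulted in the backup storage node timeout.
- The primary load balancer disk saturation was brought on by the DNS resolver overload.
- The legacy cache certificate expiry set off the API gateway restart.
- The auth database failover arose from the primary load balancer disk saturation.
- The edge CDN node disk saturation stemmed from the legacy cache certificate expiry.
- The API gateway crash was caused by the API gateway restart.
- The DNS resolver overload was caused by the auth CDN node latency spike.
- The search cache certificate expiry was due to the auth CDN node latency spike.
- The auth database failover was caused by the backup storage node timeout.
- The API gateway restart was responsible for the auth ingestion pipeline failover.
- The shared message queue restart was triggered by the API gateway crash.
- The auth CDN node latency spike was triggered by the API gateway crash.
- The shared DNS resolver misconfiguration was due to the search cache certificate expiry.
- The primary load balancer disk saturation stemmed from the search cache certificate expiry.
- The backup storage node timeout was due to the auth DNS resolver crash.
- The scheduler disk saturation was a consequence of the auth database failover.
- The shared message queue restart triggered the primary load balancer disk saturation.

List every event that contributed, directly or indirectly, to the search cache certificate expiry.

Immediate cause of the search cache certificate expiry: the auth CDN node latency spike.
Further upstream: the legacy cache certificate expiry, the API gateway restart, the API gateway crash.

the API gateway crash, the API gateway restart, the auth CDN node latency spike, the legacy cache certificate expiry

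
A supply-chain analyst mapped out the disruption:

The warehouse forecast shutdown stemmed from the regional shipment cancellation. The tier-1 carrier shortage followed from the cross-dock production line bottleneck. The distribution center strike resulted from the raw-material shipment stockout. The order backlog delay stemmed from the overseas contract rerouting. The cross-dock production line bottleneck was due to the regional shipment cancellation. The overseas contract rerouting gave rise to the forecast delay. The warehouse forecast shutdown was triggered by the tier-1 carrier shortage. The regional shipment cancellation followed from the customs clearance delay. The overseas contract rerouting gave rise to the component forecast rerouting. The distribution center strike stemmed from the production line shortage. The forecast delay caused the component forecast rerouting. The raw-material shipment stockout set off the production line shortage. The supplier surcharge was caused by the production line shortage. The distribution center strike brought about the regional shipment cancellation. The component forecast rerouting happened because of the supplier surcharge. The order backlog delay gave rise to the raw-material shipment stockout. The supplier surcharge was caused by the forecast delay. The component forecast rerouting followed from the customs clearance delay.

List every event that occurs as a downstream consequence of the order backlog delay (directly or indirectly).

the component forecast rerouting, the cross-dock production line bottleneck, the distribution center strike, the production line shortage, the raw-material shipment stockout, the regional shipment cancellation, the supplier surcharge, the tier-1 carrier shortage, the warehouse forecast shutdown

Direct effects: the raw-material shipment stockout.
2 steps out: the production line shortage, the distribution center strike.
3 steps out: the supplier surcharge, the regional shipment cancellation.
4 steps out: the cross-dock production line bottleneck, the component forecast rerouting, the warehouse forecast shutdown.
5 steps out: the tier-1 carrier shortage.
Not reachable from it: the overseas contract rerouting, the forecast delay, the customs clearance delay.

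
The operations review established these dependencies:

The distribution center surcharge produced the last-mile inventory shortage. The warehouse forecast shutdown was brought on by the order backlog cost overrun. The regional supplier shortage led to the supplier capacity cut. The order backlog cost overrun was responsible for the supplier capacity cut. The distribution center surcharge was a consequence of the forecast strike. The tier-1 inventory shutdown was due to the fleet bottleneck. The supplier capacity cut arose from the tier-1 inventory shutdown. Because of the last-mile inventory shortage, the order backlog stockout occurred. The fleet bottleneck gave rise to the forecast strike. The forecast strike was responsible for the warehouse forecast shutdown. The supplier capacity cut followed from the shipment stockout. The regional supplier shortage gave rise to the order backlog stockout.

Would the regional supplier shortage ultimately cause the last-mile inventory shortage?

The regional supplier shortage leads to the order backlog stockout, the supplier capacity cut; the last-mile inventory shortage is not among them.

No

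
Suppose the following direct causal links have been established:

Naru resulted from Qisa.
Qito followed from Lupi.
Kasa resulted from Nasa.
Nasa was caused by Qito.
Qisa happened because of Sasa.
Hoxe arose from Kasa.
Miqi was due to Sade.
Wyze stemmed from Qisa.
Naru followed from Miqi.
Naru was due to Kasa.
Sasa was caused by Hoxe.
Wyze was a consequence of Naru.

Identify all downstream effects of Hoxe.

Direct effects: Sasa.
2 steps out: Qisa.
3 steps out: Naru, Wyze.
Not reachable from it: Lupi, Sade, Miqi, Qito, Nasa, Kasa.

Naru, Qisa, Sasa, Wyze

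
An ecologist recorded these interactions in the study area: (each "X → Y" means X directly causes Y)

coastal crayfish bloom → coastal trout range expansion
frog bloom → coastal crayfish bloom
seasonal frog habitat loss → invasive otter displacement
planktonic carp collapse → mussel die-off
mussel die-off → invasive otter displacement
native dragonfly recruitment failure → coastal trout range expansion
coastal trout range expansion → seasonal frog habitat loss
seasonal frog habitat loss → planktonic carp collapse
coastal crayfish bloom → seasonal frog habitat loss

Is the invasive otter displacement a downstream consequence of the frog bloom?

Yes

There is a causal chain: the frog bloom → the coastal crayfish bloom → the seasonal frog habitat loss → the invasive otter displacement.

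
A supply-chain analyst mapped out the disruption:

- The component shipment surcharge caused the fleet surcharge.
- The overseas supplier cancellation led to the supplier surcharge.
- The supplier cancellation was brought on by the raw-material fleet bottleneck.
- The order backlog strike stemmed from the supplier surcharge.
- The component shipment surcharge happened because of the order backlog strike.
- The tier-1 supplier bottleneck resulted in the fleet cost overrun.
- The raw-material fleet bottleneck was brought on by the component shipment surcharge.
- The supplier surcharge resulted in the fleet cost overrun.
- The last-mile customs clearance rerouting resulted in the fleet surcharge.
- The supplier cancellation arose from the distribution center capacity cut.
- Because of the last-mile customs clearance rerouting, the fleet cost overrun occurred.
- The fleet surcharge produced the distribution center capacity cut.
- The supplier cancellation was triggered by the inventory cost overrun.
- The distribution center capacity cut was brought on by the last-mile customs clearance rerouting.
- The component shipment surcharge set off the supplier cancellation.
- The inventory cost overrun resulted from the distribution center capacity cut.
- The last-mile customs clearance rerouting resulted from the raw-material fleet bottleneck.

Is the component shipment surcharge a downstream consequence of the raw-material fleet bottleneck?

No

The raw-material fleet bottleneck leads to the last-mile customs clearance rerouting, the fleet surcharge, the fleet cost overrun, the distribution center capacity cut, the inventory cost overrun, the supplier cancellation; the component shipment surcharge is not among them.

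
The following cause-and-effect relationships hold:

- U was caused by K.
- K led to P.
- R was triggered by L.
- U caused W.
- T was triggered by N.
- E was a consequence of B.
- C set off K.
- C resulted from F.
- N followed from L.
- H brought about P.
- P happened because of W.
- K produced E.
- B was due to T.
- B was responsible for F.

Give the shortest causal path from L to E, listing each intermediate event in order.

L → N → T → B → E

L → N
N → T
T → B
B → E
Length: 4 steps.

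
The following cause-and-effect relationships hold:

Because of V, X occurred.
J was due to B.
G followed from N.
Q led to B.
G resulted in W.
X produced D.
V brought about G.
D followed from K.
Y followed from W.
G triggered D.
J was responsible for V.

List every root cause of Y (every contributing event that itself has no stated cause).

Tracing upstream from Y: Y ← W ← G ← V ← J ← B ← Q.
A separate upstream branch: Y ← W ← G ← N.
Each of those chain origins has no stated cause.

N, Q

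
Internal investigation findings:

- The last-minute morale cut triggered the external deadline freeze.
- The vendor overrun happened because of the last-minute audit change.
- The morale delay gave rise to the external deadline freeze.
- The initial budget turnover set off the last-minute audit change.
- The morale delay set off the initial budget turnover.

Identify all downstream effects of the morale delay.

the external deadline freeze, the initial budget turnover, the last-minute audit change, the vendor overrun

Direct effects: the initial budget turnover, the external deadline freeze.
2 steps out: the last-minute audit change.
3 steps out: the vendor overrun.
Not reachable from it: the last-minute morale cut.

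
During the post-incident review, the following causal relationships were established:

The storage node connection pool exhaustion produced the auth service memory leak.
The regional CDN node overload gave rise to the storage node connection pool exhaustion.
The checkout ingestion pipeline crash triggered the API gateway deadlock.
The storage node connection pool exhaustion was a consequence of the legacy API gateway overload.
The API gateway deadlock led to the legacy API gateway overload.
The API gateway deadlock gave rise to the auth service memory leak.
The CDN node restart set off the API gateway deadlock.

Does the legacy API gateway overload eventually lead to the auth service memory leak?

There is a causal chain: the legacy API gateway overload → the storage node connection pool exhaustion → the auth service memory leak.

Yes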